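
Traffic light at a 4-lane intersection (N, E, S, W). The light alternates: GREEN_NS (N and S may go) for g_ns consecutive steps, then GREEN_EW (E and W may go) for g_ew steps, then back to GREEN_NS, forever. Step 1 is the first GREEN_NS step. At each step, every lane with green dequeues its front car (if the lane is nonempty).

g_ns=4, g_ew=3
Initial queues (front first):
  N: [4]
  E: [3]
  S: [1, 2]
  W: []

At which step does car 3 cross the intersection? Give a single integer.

Step 1 [NS]: N:car4-GO,E:wait,S:car1-GO,W:wait | queues: N=0 E=1 S=1 W=0
Step 2 [NS]: N:empty,E:wait,S:car2-GO,W:wait | queues: N=0 E=1 S=0 W=0
Step 3 [NS]: N:empty,E:wait,S:empty,W:wait | queues: N=0 E=1 S=0 W=0
Step 4 [NS]: N:empty,E:wait,S:empty,W:wait | queues: N=0 E=1 S=0 W=0
Step 5 [EW]: N:wait,E:car3-GO,S:wait,W:empty | queues: N=0 E=0 S=0 W=0
Car 3 crosses at step 5

5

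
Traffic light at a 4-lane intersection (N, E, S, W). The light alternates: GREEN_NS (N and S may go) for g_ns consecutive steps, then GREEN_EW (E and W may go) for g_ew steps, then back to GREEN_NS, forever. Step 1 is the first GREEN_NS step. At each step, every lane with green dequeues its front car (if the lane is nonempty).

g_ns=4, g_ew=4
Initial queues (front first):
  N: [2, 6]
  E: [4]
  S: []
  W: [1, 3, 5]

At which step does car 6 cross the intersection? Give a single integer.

Step 1 [NS]: N:car2-GO,E:wait,S:empty,W:wait | queues: N=1 E=1 S=0 W=3
Step 2 [NS]: N:car6-GO,E:wait,S:empty,W:wait | queues: N=0 E=1 S=0 W=3
Step 3 [NS]: N:empty,E:wait,S:empty,W:wait | queues: N=0 E=1 S=0 W=3
Step 4 [NS]: N:empty,E:wait,S:empty,W:wait | queues: N=0 E=1 S=0 W=3
Step 5 [EW]: N:wait,E:car4-GO,S:wait,W:car1-GO | queues: N=0 E=0 S=0 W=2
Step 6 [EW]: N:wait,E:empty,S:wait,W:car3-GO | queues: N=0 E=0 S=0 W=1
Step 7 [EW]: N:wait,E:empty,S:wait,W:car5-GO | queues: N=0 E=0 S=0 W=0
Car 6 crosses at step 2

2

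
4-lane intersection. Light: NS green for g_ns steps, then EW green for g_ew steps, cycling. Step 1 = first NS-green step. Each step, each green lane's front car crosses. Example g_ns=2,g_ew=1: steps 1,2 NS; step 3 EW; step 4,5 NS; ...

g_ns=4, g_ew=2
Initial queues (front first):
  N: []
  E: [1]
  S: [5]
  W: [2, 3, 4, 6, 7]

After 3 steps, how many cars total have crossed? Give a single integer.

Step 1 [NS]: N:empty,E:wait,S:car5-GO,W:wait | queues: N=0 E=1 S=0 W=5
Step 2 [NS]: N:empty,E:wait,S:empty,W:wait | queues: N=0 E=1 S=0 W=5
Step 3 [NS]: N:empty,E:wait,S:empty,W:wait | queues: N=0 E=1 S=0 W=5
Cars crossed by step 3: 1

Answer: 1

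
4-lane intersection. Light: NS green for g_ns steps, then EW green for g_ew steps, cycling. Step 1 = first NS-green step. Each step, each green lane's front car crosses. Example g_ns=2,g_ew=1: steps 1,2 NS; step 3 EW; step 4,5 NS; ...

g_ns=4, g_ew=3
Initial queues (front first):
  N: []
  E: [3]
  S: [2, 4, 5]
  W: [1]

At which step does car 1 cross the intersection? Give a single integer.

Step 1 [NS]: N:empty,E:wait,S:car2-GO,W:wait | queues: N=0 E=1 S=2 W=1
Step 2 [NS]: N:empty,E:wait,S:car4-GO,W:wait | queues: N=0 E=1 S=1 W=1
Step 3 [NS]: N:empty,E:wait,S:car5-GO,W:wait | queues: N=0 E=1 S=0 W=1
Step 4 [NS]: N:empty,E:wait,S:empty,W:wait | queues: N=0 E=1 S=0 W=1
Step 5 [EW]: N:wait,E:car3-GO,S:wait,W:car1-GO | queues: N=0 E=0 S=0 W=0
Car 1 crosses at step 5

5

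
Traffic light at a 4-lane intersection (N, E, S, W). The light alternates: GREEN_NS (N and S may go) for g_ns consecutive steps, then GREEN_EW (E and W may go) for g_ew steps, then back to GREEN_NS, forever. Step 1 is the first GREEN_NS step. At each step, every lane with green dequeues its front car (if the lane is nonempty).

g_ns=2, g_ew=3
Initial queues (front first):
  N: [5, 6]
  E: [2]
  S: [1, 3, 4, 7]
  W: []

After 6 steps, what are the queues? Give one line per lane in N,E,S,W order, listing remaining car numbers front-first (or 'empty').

Step 1 [NS]: N:car5-GO,E:wait,S:car1-GO,W:wait | queues: N=1 E=1 S=3 W=0
Step 2 [NS]: N:car6-GO,E:wait,S:car3-GO,W:wait | queues: N=0 E=1 S=2 W=0
Step 3 [EW]: N:wait,E:car2-GO,S:wait,W:empty | queues: N=0 E=0 S=2 W=0
Step 4 [EW]: N:wait,E:empty,S:wait,W:empty | queues: N=0 E=0 S=2 W=0
Step 5 [EW]: N:wait,E:empty,S:wait,W:empty | queues: N=0 E=0 S=2 W=0
Step 6 [NS]: N:empty,E:wait,S:car4-GO,W:wait | queues: N=0 E=0 S=1 W=0

N: empty
E: empty
S: 7
W: empty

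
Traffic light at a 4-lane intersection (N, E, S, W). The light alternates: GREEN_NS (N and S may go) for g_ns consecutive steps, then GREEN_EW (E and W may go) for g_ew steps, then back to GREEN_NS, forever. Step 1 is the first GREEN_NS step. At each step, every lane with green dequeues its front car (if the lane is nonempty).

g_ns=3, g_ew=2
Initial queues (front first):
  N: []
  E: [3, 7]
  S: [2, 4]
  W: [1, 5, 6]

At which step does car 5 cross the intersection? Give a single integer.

Step 1 [NS]: N:empty,E:wait,S:car2-GO,W:wait | queues: N=0 E=2 S=1 W=3
Step 2 [NS]: N:empty,E:wait,S:car4-GO,W:wait | queues: N=0 E=2 S=0 W=3
Step 3 [NS]: N:empty,E:wait,S:empty,W:wait | queues: N=0 E=2 S=0 W=3
Step 4 [EW]: N:wait,E:car3-GO,S:wait,W:car1-GO | queues: N=0 E=1 S=0 W=2
Step 5 [EW]: N:wait,E:car7-GO,S:wait,W:car5-GO | queues: N=0 E=0 S=0 W=1
Step 6 [NS]: N:empty,E:wait,S:empty,W:wait | queues: N=0 E=0 S=0 W=1
Step 7 [NS]: N:empty,E:wait,S:empty,W:wait | queues: N=0 E=0 S=0 W=1
Step 8 [NS]: N:empty,E:wait,S:empty,W:wait | queues: N=0 E=0 S=0 W=1
Step 9 [EW]: N:wait,E:empty,S:wait,W:car6-GO | queues: N=0 E=0 S=0 W=0
Car 5 crosses at step 5

5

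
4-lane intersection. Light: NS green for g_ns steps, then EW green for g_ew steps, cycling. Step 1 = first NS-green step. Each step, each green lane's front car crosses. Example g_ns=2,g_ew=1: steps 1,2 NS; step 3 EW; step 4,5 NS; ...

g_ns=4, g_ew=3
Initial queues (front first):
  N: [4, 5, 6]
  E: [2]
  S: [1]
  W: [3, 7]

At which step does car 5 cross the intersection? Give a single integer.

Step 1 [NS]: N:car4-GO,E:wait,S:car1-GO,W:wait | queues: N=2 E=1 S=0 W=2
Step 2 [NS]: N:car5-GO,E:wait,S:empty,W:wait | queues: N=1 E=1 S=0 W=2
Step 3 [NS]: N:car6-GO,E:wait,S:empty,W:wait | queues: N=0 E=1 S=0 W=2
Step 4 [NS]: N:empty,E:wait,S:empty,W:wait | queues: N=0 E=1 S=0 W=2
Step 5 [EW]: N:wait,E:car2-GO,S:wait,W:car3-GO | queues: N=0 E=0 S=0 W=1
Step 6 [EW]: N:wait,E:empty,S:wait,W:car7-GO | queues: N=0 E=0 S=0 W=0
Car 5 crosses at step 2

2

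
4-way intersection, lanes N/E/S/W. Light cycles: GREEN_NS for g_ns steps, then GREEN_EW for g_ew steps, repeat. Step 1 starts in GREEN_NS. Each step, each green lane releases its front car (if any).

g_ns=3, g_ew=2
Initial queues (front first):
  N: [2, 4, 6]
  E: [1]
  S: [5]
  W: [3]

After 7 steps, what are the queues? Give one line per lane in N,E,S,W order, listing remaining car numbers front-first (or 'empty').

Step 1 [NS]: N:car2-GO,E:wait,S:car5-GO,W:wait | queues: N=2 E=1 S=0 W=1
Step 2 [NS]: N:car4-GO,E:wait,S:empty,W:wait | queues: N=1 E=1 S=0 W=1
Step 3 [NS]: N:car6-GO,E:wait,S:empty,W:wait | queues: N=0 E=1 S=0 W=1
Step 4 [EW]: N:wait,E:car1-GO,S:wait,W:car3-GO | queues: N=0 E=0 S=0 W=0

N: empty
E: empty
S: empty
W: empty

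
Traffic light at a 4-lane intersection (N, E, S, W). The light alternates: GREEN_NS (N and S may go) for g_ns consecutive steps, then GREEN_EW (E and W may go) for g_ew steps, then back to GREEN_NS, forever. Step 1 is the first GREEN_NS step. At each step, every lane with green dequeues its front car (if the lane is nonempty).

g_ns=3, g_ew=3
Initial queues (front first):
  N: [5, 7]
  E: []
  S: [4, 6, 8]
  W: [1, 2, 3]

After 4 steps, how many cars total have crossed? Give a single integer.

Answer: 6

Derivation:
Step 1 [NS]: N:car5-GO,E:wait,S:car4-GO,W:wait | queues: N=1 E=0 S=2 W=3
Step 2 [NS]: N:car7-GO,E:wait,S:car6-GO,W:wait | queues: N=0 E=0 S=1 W=3
Step 3 [NS]: N:empty,E:wait,S:car8-GO,W:wait | queues: N=0 E=0 S=0 W=3
Step 4 [EW]: N:wait,E:empty,S:wait,W:car1-GO | queues: N=0 E=0 S=0 W=2
Cars crossed by step 4: 6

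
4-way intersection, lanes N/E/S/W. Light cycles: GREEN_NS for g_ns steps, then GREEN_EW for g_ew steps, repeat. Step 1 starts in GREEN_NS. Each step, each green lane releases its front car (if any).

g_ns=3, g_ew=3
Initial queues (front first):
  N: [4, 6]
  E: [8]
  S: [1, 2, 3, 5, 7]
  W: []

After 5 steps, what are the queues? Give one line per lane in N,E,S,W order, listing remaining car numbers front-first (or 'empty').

Step 1 [NS]: N:car4-GO,E:wait,S:car1-GO,W:wait | queues: N=1 E=1 S=4 W=0
Step 2 [NS]: N:car6-GO,E:wait,S:car2-GO,W:wait | queues: N=0 E=1 S=3 W=0
Step 3 [NS]: N:empty,E:wait,S:car3-GO,W:wait | queues: N=0 E=1 S=2 W=0
Step 4 [EW]: N:wait,E:car8-GO,S:wait,W:empty | queues: N=0 E=0 S=2 W=0
Step 5 [EW]: N:wait,E:empty,S:wait,W:empty | queues: N=0 E=0 S=2 W=0

N: empty
E: empty
S: 5 7
W: empty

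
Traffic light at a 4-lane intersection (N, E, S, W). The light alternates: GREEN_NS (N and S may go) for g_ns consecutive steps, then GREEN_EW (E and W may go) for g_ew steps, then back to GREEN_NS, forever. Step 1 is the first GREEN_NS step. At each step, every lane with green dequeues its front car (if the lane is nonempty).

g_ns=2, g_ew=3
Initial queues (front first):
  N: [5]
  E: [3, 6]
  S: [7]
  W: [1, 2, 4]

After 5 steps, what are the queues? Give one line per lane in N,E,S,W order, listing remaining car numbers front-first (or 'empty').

Step 1 [NS]: N:car5-GO,E:wait,S:car7-GO,W:wait | queues: N=0 E=2 S=0 W=3
Step 2 [NS]: N:empty,E:wait,S:empty,W:wait | queues: N=0 E=2 S=0 W=3
Step 3 [EW]: N:wait,E:car3-GO,S:wait,W:car1-GO | queues: N=0 E=1 S=0 W=2
Step 4 [EW]: N:wait,E:car6-GO,S:wait,W:car2-GO | queues: N=0 E=0 S=0 W=1
Step 5 [EW]: N:wait,E:empty,S:wait,W:car4-GO | queues: N=0 E=0 S=0 W=0

N: empty
E: empty
S: empty
W: empty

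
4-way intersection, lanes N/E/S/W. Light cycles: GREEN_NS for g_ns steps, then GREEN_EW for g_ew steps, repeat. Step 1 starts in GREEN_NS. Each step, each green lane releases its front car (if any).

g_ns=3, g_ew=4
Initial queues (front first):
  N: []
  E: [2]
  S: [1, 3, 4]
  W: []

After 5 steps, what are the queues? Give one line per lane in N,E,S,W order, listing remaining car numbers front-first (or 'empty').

Step 1 [NS]: N:empty,E:wait,S:car1-GO,W:wait | queues: N=0 E=1 S=2 W=0
Step 2 [NS]: N:empty,E:wait,S:car3-GO,W:wait | queues: N=0 E=1 S=1 W=0
Step 3 [NS]: N:empty,E:wait,S:car4-GO,W:wait | queues: N=0 E=1 S=0 W=0
Step 4 [EW]: N:wait,E:car2-GO,S:wait,W:empty | queues: N=0 E=0 S=0 W=0

N: empty
E: empty
S: empty
W: empty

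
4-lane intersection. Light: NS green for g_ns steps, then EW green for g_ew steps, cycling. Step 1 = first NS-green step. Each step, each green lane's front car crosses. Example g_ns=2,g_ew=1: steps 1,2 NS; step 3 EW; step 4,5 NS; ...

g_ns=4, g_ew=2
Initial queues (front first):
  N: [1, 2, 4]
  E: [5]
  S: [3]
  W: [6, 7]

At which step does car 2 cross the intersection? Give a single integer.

Step 1 [NS]: N:car1-GO,E:wait,S:car3-GO,W:wait | queues: N=2 E=1 S=0 W=2
Step 2 [NS]: N:car2-GO,E:wait,S:empty,W:wait | queues: N=1 E=1 S=0 W=2
Step 3 [NS]: N:car4-GO,E:wait,S:empty,W:wait | queues: N=0 E=1 S=0 W=2
Step 4 [NS]: N:empty,E:wait,S:empty,W:wait | queues: N=0 E=1 S=0 W=2
Step 5 [EW]: N:wait,E:car5-GO,S:wait,W:car6-GO | queues: N=0 E=0 S=0 W=1
Step 6 [EW]: N:wait,E:empty,S:wait,W:car7-GO | queues: N=0 E=0 S=0 W=0
Car 2 crosses at step 2

2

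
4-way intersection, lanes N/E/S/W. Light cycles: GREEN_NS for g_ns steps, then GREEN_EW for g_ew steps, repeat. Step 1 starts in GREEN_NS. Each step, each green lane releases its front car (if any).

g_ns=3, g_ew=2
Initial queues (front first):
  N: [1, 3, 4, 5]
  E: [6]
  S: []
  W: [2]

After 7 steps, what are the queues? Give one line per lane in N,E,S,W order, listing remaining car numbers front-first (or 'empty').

Step 1 [NS]: N:car1-GO,E:wait,S:empty,W:wait | queues: N=3 E=1 S=0 W=1
Step 2 [NS]: N:car3-GO,E:wait,S:empty,W:wait | queues: N=2 E=1 S=0 W=1
Step 3 [NS]: N:car4-GO,E:wait,S:empty,W:wait | queues: N=1 E=1 S=0 W=1
Step 4 [EW]: N:wait,E:car6-GO,S:wait,W:car2-GO | queues: N=1 E=0 S=0 W=0
Step 5 [EW]: N:wait,E:empty,S:wait,W:empty | queues: N=1 E=0 S=0 W=0
Step 6 [NS]: N:car5-GO,E:wait,S:empty,W:wait | queues: N=0 E=0 S=0 W=0

N: empty
E: empty
S: empty
W: empty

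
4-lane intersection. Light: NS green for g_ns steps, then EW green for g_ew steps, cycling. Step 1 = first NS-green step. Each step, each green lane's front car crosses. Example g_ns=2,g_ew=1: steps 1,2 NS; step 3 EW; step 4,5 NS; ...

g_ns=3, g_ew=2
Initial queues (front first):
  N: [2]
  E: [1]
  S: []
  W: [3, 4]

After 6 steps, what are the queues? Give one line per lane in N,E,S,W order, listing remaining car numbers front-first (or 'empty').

Step 1 [NS]: N:car2-GO,E:wait,S:empty,W:wait | queues: N=0 E=1 S=0 W=2
Step 2 [NS]: N:empty,E:wait,S:empty,W:wait | queues: N=0 E=1 S=0 W=2
Step 3 [NS]: N:empty,E:wait,S:empty,W:wait | queues: N=0 E=1 S=0 W=2
Step 4 [EW]: N:wait,E:car1-GO,S:wait,W:car3-GO | queues: N=0 E=0 S=0 W=1
Step 5 [EW]: N:wait,E:empty,S:wait,W:car4-GO | queues: N=0 E=0 S=0 W=0

N: empty
E: empty
S: empty
W: empty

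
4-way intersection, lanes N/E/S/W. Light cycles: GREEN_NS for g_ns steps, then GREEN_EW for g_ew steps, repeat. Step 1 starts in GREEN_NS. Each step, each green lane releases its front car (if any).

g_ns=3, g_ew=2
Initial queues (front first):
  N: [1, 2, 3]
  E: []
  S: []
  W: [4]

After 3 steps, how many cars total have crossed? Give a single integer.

Step 1 [NS]: N:car1-GO,E:wait,S:empty,W:wait | queues: N=2 E=0 S=0 W=1
Step 2 [NS]: N:car2-GO,E:wait,S:empty,W:wait | queues: N=1 E=0 S=0 W=1
Step 3 [NS]: N:car3-GO,E:wait,S:empty,W:wait | queues: N=0 E=0 S=0 W=1
Cars crossed by step 3: 3

Answer: 3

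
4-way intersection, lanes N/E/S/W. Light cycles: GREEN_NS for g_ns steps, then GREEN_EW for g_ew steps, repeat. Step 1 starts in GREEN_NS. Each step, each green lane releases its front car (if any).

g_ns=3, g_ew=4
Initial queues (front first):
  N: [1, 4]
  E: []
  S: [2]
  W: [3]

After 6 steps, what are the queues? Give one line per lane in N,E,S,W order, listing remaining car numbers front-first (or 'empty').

Step 1 [NS]: N:car1-GO,E:wait,S:car2-GO,W:wait | queues: N=1 E=0 S=0 W=1
Step 2 [NS]: N:car4-GO,E:wait,S:empty,W:wait | queues: N=0 E=0 S=0 W=1
Step 3 [NS]: N:empty,E:wait,S:empty,W:wait | queues: N=0 E=0 S=0 W=1
Step 4 [EW]: N:wait,E:empty,S:wait,W:car3-GO | queues: N=0 E=0 S=0 W=0

N: empty
E: empty
S: empty
W: empty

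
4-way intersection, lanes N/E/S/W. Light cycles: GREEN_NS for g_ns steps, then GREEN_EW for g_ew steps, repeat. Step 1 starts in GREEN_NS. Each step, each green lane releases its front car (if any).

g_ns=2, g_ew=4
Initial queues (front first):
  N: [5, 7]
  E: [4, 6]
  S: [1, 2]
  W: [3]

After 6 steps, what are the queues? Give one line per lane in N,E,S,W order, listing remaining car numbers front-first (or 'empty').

Step 1 [NS]: N:car5-GO,E:wait,S:car1-GO,W:wait | queues: N=1 E=2 S=1 W=1
Step 2 [NS]: N:car7-GO,E:wait,S:car2-GO,W:wait | queues: N=0 E=2 S=0 W=1
Step 3 [EW]: N:wait,E:car4-GO,S:wait,W:car3-GO | queues: N=0 E=1 S=0 W=0
Step 4 [EW]: N:wait,E:car6-GO,S:wait,W:empty | queues: N=0 E=0 S=0 W=0

N: empty
E: empty
S: empty
W: empty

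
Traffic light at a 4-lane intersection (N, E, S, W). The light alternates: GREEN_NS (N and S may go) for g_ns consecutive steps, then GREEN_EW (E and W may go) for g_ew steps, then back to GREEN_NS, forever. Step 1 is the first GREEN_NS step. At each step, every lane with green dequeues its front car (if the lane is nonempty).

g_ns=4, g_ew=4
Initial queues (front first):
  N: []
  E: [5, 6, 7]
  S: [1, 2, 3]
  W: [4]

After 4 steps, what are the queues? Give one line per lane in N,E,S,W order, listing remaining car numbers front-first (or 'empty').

Step 1 [NS]: N:empty,E:wait,S:car1-GO,W:wait | queues: N=0 E=3 S=2 W=1
Step 2 [NS]: N:empty,E:wait,S:car2-GO,W:wait | queues: N=0 E=3 S=1 W=1
Step 3 [NS]: N:empty,E:wait,S:car3-GO,W:wait | queues: N=0 E=3 S=0 W=1
Step 4 [NS]: N:empty,E:wait,S:empty,W:wait | queues: N=0 E=3 S=0 W=1

N: empty
E: 5 6 7
S: empty
W: 4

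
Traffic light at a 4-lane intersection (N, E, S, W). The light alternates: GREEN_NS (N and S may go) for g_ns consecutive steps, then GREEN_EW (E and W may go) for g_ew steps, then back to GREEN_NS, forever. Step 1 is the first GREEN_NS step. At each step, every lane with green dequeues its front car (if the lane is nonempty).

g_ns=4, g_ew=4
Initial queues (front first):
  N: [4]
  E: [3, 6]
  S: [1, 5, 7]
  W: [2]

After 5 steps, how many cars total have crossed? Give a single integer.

Answer: 6

Derivation:
Step 1 [NS]: N:car4-GO,E:wait,S:car1-GO,W:wait | queues: N=0 E=2 S=2 W=1
Step 2 [NS]: N:empty,E:wait,S:car5-GO,W:wait | queues: N=0 E=2 S=1 W=1
Step 3 [NS]: N:empty,E:wait,S:car7-GO,W:wait | queues: N=0 E=2 S=0 W=1
Step 4 [NS]: N:empty,E:wait,S:empty,W:wait | queues: N=0 E=2 S=0 W=1
Step 5 [EW]: N:wait,E:car3-GO,S:wait,W:car2-GO | queues: N=0 E=1 S=0 W=0
Cars crossed by step 5: 6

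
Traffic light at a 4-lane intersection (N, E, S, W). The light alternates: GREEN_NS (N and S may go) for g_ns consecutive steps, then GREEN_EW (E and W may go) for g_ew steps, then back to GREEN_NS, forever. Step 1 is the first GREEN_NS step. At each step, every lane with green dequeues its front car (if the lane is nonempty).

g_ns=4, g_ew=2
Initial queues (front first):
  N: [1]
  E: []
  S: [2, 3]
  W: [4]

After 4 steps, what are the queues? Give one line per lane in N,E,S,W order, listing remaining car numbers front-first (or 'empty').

Step 1 [NS]: N:car1-GO,E:wait,S:car2-GO,W:wait | queues: N=0 E=0 S=1 W=1
Step 2 [NS]: N:empty,E:wait,S:car3-GO,W:wait | queues: N=0 E=0 S=0 W=1
Step 3 [NS]: N:empty,E:wait,S:empty,W:wait | queues: N=0 E=0 S=0 W=1
Step 4 [NS]: N:empty,E:wait,S:empty,W:wait | queues: N=0 E=0 S=0 W=1

N: empty
E: empty
S: empty
W: 4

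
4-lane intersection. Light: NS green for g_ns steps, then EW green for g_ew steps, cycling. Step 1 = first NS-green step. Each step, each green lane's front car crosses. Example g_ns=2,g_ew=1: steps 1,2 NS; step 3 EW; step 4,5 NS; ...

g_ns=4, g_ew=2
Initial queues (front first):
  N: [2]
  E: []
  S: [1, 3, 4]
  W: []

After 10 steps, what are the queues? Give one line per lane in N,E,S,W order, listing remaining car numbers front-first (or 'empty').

Step 1 [NS]: N:car2-GO,E:wait,S:car1-GO,W:wait | queues: N=0 E=0 S=2 W=0
Step 2 [NS]: N:empty,E:wait,S:car3-GO,W:wait | queues: N=0 E=0 S=1 W=0
Step 3 [NS]: N:empty,E:wait,S:car4-GO,W:wait | queues: N=0 E=0 S=0 W=0

N: empty
E: empty
S: empty
W: empty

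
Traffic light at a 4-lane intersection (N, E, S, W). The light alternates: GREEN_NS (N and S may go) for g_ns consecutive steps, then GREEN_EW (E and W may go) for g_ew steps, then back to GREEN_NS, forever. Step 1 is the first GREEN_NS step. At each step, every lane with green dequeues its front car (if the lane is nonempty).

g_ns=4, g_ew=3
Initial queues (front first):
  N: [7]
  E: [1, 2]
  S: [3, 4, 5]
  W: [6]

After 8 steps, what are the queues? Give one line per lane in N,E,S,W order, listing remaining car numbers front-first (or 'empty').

Step 1 [NS]: N:car7-GO,E:wait,S:car3-GO,W:wait | queues: N=0 E=2 S=2 W=1
Step 2 [NS]: N:empty,E:wait,S:car4-GO,W:wait | queues: N=0 E=2 S=1 W=1
Step 3 [NS]: N:empty,E:wait,S:car5-GO,W:wait | queues: N=0 E=2 S=0 W=1
Step 4 [NS]: N:empty,E:wait,S:empty,W:wait | queues: N=0 E=2 S=0 W=1
Step 5 [EW]: N:wait,E:car1-GO,S:wait,W:car6-GO | queues: N=0 E=1 S=0 W=0
Step 6 [EW]: N:wait,E:car2-GO,S:wait,W:empty | queues: N=0 E=0 S=0 W=0

N: empty
E: empty
S: empty
W: empty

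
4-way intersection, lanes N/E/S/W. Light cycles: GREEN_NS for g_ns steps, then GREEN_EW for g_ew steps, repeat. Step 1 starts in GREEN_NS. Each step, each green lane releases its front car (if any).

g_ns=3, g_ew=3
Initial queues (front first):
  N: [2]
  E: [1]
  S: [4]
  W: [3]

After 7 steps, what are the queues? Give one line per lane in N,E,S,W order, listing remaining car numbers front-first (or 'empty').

Step 1 [NS]: N:car2-GO,E:wait,S:car4-GO,W:wait | queues: N=0 E=1 S=0 W=1
Step 2 [NS]: N:empty,E:wait,S:empty,W:wait | queues: N=0 E=1 S=0 W=1
Step 3 [NS]: N:empty,E:wait,S:empty,W:wait | queues: N=0 E=1 S=0 W=1
Step 4 [EW]: N:wait,E:car1-GO,S:wait,W:car3-GO | queues: N=0 E=0 S=0 W=0

N: empty
E: empty
S: empty
W: empty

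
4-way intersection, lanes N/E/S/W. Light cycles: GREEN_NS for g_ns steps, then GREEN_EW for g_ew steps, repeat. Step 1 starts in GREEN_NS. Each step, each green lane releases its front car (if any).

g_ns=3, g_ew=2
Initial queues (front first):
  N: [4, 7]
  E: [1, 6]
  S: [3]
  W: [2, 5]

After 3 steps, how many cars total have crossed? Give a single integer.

Step 1 [NS]: N:car4-GO,E:wait,S:car3-GO,W:wait | queues: N=1 E=2 S=0 W=2
Step 2 [NS]: N:car7-GO,E:wait,S:empty,W:wait | queues: N=0 E=2 S=0 W=2
Step 3 [NS]: N:empty,E:wait,S:empty,W:wait | queues: N=0 E=2 S=0 W=2
Cars crossed by step 3: 3

Answer: 3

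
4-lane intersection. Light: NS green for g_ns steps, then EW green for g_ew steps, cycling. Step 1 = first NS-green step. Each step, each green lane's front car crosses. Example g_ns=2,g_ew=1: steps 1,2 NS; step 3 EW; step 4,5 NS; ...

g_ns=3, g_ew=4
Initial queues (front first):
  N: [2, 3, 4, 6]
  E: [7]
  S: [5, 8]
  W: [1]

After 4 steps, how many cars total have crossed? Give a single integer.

Step 1 [NS]: N:car2-GO,E:wait,S:car5-GO,W:wait | queues: N=3 E=1 S=1 W=1
Step 2 [NS]: N:car3-GO,E:wait,S:car8-GO,W:wait | queues: N=2 E=1 S=0 W=1
Step 3 [NS]: N:car4-GO,E:wait,S:empty,W:wait | queues: N=1 E=1 S=0 W=1
Step 4 [EW]: N:wait,E:car7-GO,S:wait,W:car1-GO | queues: N=1 E=0 S=0 W=0
Cars crossed by step 4: 7

Answer: 7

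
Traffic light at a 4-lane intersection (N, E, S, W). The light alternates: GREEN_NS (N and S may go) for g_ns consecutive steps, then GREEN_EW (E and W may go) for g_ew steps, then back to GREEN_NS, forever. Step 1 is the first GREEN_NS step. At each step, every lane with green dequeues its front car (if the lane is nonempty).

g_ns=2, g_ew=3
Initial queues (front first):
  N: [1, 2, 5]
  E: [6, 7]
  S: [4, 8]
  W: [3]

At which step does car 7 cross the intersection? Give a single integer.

Step 1 [NS]: N:car1-GO,E:wait,S:car4-GO,W:wait | queues: N=2 E=2 S=1 W=1
Step 2 [NS]: N:car2-GO,E:wait,S:car8-GO,W:wait | queues: N=1 E=2 S=0 W=1
Step 3 [EW]: N:wait,E:car6-GO,S:wait,W:car3-GO | queues: N=1 E=1 S=0 W=0
Step 4 [EW]: N:wait,E:car7-GO,S:wait,W:empty | queues: N=1 E=0 S=0 W=0
Step 5 [EW]: N:wait,E:empty,S:wait,W:empty | queues: N=1 E=0 S=0 W=0
Step 6 [NS]: N:car5-GO,E:wait,S:empty,W:wait | queues: N=0 E=0 S=0 W=0
Car 7 crosses at step 4

4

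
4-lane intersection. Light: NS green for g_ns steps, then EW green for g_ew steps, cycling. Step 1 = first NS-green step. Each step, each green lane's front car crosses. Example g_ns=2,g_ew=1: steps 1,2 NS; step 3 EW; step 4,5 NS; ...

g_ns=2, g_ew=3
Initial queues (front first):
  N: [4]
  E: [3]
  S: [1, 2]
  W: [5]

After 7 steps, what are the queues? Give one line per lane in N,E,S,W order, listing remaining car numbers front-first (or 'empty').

Step 1 [NS]: N:car4-GO,E:wait,S:car1-GO,W:wait | queues: N=0 E=1 S=1 W=1
Step 2 [NS]: N:empty,E:wait,S:car2-GO,W:wait | queues: N=0 E=1 S=0 W=1
Step 3 [EW]: N:wait,E:car3-GO,S:wait,W:car5-GO | queues: N=0 E=0 S=0 W=0

N: empty
E: empty
S: empty
W: empty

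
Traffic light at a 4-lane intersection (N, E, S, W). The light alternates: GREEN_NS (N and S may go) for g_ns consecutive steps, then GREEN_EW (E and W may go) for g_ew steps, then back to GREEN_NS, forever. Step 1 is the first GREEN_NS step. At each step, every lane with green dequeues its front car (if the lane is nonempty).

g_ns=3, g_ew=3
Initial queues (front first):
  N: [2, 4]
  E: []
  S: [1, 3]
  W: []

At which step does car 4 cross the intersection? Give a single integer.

Step 1 [NS]: N:car2-GO,E:wait,S:car1-GO,W:wait | queues: N=1 E=0 S=1 W=0
Step 2 [NS]: N:car4-GO,E:wait,S:car3-GO,W:wait | queues: N=0 E=0 S=0 W=0
Car 4 crosses at step 2

2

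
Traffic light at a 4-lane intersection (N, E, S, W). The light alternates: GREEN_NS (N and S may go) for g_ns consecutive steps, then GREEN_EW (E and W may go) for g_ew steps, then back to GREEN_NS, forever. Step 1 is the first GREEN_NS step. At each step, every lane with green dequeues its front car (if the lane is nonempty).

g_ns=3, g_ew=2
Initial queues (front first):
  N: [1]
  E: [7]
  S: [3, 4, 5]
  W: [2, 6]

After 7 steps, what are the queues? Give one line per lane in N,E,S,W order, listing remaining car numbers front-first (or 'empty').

Step 1 [NS]: N:car1-GO,E:wait,S:car3-GO,W:wait | queues: N=0 E=1 S=2 W=2
Step 2 [NS]: N:empty,E:wait,S:car4-GO,W:wait | queues: N=0 E=1 S=1 W=2
Step 3 [NS]: N:empty,E:wait,S:car5-GO,W:wait | queues: N=0 E=1 S=0 W=2
Step 4 [EW]: N:wait,E:car7-GO,S:wait,W:car2-GO | queues: N=0 E=0 S=0 W=1
Step 5 [EW]: N:wait,E:empty,S:wait,W:car6-GO | queues: N=0 E=0 S=0 W=0

N: empty
E: empty
S: empty
W: empty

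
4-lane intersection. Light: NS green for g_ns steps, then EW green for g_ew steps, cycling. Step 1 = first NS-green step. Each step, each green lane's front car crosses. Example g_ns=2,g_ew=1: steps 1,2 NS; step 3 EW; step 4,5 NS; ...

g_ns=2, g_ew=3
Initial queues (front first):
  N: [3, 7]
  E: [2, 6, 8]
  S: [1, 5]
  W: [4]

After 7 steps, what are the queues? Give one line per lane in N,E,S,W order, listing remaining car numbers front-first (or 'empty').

Step 1 [NS]: N:car3-GO,E:wait,S:car1-GO,W:wait | queues: N=1 E=3 S=1 W=1
Step 2 [NS]: N:car7-GO,E:wait,S:car5-GO,W:wait | queues: N=0 E=3 S=0 W=1
Step 3 [EW]: N:wait,E:car2-GO,S:wait,W:car4-GO | queues: N=0 E=2 S=0 W=0
Step 4 [EW]: N:wait,E:car6-GO,S:wait,W:empty | queues: N=0 E=1 S=0 W=0
Step 5 [EW]: N:wait,E:car8-GO,S:wait,W:empty | queues: N=0 E=0 S=0 W=0

N: empty
E: empty
S: empty
W: empty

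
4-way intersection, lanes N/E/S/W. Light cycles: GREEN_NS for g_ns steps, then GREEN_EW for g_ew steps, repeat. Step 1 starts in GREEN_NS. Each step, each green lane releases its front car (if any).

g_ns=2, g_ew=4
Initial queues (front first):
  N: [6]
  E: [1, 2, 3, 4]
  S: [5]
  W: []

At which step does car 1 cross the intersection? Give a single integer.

Step 1 [NS]: N:car6-GO,E:wait,S:car5-GO,W:wait | queues: N=0 E=4 S=0 W=0
Step 2 [NS]: N:empty,E:wait,S:empty,W:wait | queues: N=0 E=4 S=0 W=0
Step 3 [EW]: N:wait,E:car1-GO,S:wait,W:empty | queues: N=0 E=3 S=0 W=0
Step 4 [EW]: N:wait,E:car2-GO,S:wait,W:empty | queues: N=0 E=2 S=0 W=0
Step 5 [EW]: N:wait,E:car3-GO,S:wait,W:empty | queues: N=0 E=1 S=0 W=0
Step 6 [EW]: N:wait,E:car4-GO,S:wait,W:empty | queues: N=0 E=0 S=0 W=0
Car 1 crosses at step 3

3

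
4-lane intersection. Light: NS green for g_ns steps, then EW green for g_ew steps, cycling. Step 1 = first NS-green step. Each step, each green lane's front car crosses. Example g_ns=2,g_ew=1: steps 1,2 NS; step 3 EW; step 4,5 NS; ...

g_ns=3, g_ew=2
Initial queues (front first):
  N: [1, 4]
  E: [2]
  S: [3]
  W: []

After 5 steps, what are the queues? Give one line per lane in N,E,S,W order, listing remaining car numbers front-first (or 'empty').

Step 1 [NS]: N:car1-GO,E:wait,S:car3-GO,W:wait | queues: N=1 E=1 S=0 W=0
Step 2 [NS]: N:car4-GO,E:wait,S:empty,W:wait | queues: N=0 E=1 S=0 W=0
Step 3 [NS]: N:empty,E:wait,S:empty,W:wait | queues: N=0 E=1 S=0 W=0
Step 4 [EW]: N:wait,E:car2-GO,S:wait,W:empty | queues: N=0 E=0 S=0 W=0

N: empty
E: empty
S: empty
W: empty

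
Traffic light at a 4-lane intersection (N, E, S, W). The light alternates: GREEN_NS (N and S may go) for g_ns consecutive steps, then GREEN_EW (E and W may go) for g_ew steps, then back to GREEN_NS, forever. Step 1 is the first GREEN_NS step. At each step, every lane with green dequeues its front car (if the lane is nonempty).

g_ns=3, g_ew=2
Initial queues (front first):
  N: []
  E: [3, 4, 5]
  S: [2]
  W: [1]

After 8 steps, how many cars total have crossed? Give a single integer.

Step 1 [NS]: N:empty,E:wait,S:car2-GO,W:wait | queues: N=0 E=3 S=0 W=1
Step 2 [NS]: N:empty,E:wait,S:empty,W:wait | queues: N=0 E=3 S=0 W=1
Step 3 [NS]: N:empty,E:wait,S:empty,W:wait | queues: N=0 E=3 S=0 W=1
Step 4 [EW]: N:wait,E:car3-GO,S:wait,W:car1-GO | queues: N=0 E=2 S=0 W=0
Step 5 [EW]: N:wait,E:car4-GO,S:wait,W:empty | queues: N=0 E=1 S=0 W=0
Step 6 [NS]: N:empty,E:wait,S:empty,W:wait | queues: N=0 E=1 S=0 W=0
Step 7 [NS]: N:empty,E:wait,S:empty,W:wait | queues: N=0 E=1 S=0 W=0
Step 8 [NS]: N:empty,E:wait,S:empty,W:wait | queues: N=0 E=1 S=0 W=0
Cars crossed by step 8: 4

Answer: 4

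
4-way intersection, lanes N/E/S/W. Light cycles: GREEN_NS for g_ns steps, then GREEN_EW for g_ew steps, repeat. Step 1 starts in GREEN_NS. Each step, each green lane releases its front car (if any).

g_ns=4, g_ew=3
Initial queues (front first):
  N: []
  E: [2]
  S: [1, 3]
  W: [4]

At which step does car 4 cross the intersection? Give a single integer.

Step 1 [NS]: N:empty,E:wait,S:car1-GO,W:wait | queues: N=0 E=1 S=1 W=1
Step 2 [NS]: N:empty,E:wait,S:car3-GO,W:wait | queues: N=0 E=1 S=0 W=1
Step 3 [NS]: N:empty,E:wait,S:empty,W:wait | queues: N=0 E=1 S=0 W=1
Step 4 [NS]: N:empty,E:wait,S:empty,W:wait | queues: N=0 E=1 S=0 W=1
Step 5 [EW]: N:wait,E:car2-GO,S:wait,W:car4-GO | queues: N=0 E=0 S=0 W=0
Car 4 crosses at step 5

5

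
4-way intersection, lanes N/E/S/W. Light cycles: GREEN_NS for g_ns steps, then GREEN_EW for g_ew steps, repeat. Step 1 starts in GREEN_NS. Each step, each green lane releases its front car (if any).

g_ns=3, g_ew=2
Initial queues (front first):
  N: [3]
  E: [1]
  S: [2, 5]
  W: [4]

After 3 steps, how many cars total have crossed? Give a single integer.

Step 1 [NS]: N:car3-GO,E:wait,S:car2-GO,W:wait | queues: N=0 E=1 S=1 W=1
Step 2 [NS]: N:empty,E:wait,S:car5-GO,W:wait | queues: N=0 E=1 S=0 W=1
Step 3 [NS]: N:empty,E:wait,S:empty,W:wait | queues: N=0 E=1 S=0 W=1
Cars crossed by step 3: 3

Answer: 3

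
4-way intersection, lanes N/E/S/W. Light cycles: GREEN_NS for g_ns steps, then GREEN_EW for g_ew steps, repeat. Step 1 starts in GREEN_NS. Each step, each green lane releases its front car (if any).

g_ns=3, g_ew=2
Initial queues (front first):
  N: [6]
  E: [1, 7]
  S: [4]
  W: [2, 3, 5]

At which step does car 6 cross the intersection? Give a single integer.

Step 1 [NS]: N:car6-GO,E:wait,S:car4-GO,W:wait | queues: N=0 E=2 S=0 W=3
Step 2 [NS]: N:empty,E:wait,S:empty,W:wait | queues: N=0 E=2 S=0 W=3
Step 3 [NS]: N:empty,E:wait,S:empty,W:wait | queues: N=0 E=2 S=0 W=3
Step 4 [EW]: N:wait,E:car1-GO,S:wait,W:car2-GO | queues: N=0 E=1 S=0 W=2
Step 5 [EW]: N:wait,E:car7-GO,S:wait,W:car3-GO | queues: N=0 E=0 S=0 W=1
Step 6 [NS]: N:empty,E:wait,S:empty,W:wait | queues: N=0 E=0 S=0 W=1
Step 7 [NS]: N:empty,E:wait,S:empty,W:wait | queues: N=0 E=0 S=0 W=1
Step 8 [NS]: N:empty,E:wait,S:empty,W:wait | queues: N=0 E=0 S=0 W=1
Step 9 [EW]: N:wait,E:empty,S:wait,W:car5-GO | queues: N=0 E=0 S=0 W=0
Car 6 crosses at step 1

1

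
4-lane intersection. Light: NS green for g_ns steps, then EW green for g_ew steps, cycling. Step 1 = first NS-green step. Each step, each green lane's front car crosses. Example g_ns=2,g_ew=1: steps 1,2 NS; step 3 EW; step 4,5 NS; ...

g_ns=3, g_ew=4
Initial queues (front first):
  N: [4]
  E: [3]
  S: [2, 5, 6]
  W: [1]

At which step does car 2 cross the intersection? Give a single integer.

Step 1 [NS]: N:car4-GO,E:wait,S:car2-GO,W:wait | queues: N=0 E=1 S=2 W=1
Step 2 [NS]: N:empty,E:wait,S:car5-GO,W:wait | queues: N=0 E=1 S=1 W=1
Step 3 [NS]: N:empty,E:wait,S:car6-GO,W:wait | queues: N=0 E=1 S=0 W=1
Step 4 [EW]: N:wait,E:car3-GO,S:wait,W:car1-GO | queues: N=0 E=0 S=0 W=0
Car 2 crosses at step 1

1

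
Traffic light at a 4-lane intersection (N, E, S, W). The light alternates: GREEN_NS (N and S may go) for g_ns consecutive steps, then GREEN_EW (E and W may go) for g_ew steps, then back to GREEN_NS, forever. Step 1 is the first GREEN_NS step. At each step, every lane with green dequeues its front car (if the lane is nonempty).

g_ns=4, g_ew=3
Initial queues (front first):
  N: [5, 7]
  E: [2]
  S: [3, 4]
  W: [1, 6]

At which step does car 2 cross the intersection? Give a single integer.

Step 1 [NS]: N:car5-GO,E:wait,S:car3-GO,W:wait | queues: N=1 E=1 S=1 W=2
Step 2 [NS]: N:car7-GO,E:wait,S:car4-GO,W:wait | queues: N=0 E=1 S=0 W=2
Step 3 [NS]: N:empty,E:wait,S:empty,W:wait | queues: N=0 E=1 S=0 W=2
Step 4 [NS]: N:empty,E:wait,S:empty,W:wait | queues: N=0 E=1 S=0 W=2
Step 5 [EW]: N:wait,E:car2-GO,S:wait,W:car1-GO | queues: N=0 E=0 S=0 W=1
Step 6 [EW]: N:wait,E:empty,S:wait,W:car6-GO | queues: N=0 E=0 S=0 W=0
Car 2 crosses at step 5

5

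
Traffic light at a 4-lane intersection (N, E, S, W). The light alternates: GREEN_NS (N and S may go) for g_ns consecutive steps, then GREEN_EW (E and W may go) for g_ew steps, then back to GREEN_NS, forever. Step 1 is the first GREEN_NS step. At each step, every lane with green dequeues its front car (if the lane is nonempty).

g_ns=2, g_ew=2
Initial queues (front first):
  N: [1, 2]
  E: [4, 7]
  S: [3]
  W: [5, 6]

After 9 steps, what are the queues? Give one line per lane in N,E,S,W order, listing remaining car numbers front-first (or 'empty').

Step 1 [NS]: N:car1-GO,E:wait,S:car3-GO,W:wait | queues: N=1 E=2 S=0 W=2
Step 2 [NS]: N:car2-GO,E:wait,S:empty,W:wait | queues: N=0 E=2 S=0 W=2
Step 3 [EW]: N:wait,E:car4-GO,S:wait,W:car5-GO | queues: N=0 E=1 S=0 W=1
Step 4 [EW]: N:wait,E:car7-GO,S:wait,W:car6-GO | queues: N=0 E=0 S=0 W=0

N: empty
E: empty
S: empty
W: empty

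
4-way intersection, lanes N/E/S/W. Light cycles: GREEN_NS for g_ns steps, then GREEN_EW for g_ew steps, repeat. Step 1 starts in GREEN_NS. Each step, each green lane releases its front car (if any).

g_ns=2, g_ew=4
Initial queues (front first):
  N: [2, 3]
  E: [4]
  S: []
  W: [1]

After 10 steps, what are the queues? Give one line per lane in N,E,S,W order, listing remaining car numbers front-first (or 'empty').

Step 1 [NS]: N:car2-GO,E:wait,S:empty,W:wait | queues: N=1 E=1 S=0 W=1
Step 2 [NS]: N:car3-GO,E:wait,S:empty,W:wait | queues: N=0 E=1 S=0 W=1
Step 3 [EW]: N:wait,E:car4-GO,S:wait,W:car1-GO | queues: N=0 E=0 S=0 W=0

N: empty
E: empty
S: empty
W: empty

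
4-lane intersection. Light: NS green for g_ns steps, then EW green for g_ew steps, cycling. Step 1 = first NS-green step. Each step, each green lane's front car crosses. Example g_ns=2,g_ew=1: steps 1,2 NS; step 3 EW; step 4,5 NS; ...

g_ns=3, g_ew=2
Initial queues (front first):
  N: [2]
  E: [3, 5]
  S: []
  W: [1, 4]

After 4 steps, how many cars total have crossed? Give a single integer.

Answer: 3

Derivation:
Step 1 [NS]: N:car2-GO,E:wait,S:empty,W:wait | queues: N=0 E=2 S=0 W=2
Step 2 [NS]: N:empty,E:wait,S:empty,W:wait | queues: N=0 E=2 S=0 W=2
Step 3 [NS]: N:empty,E:wait,S:empty,W:wait | queues: N=0 E=2 S=0 W=2
Step 4 [EW]: N:wait,E:car3-GO,S:wait,W:car1-GO | queues: N=0 E=1 S=0 W=1
Cars crossed by step 4: 3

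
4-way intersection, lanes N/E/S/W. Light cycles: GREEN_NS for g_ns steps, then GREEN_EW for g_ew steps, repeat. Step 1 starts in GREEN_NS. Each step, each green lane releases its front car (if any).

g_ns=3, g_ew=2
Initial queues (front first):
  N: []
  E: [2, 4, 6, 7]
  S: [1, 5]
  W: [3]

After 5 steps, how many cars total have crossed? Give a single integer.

Answer: 5

Derivation:
Step 1 [NS]: N:empty,E:wait,S:car1-GO,W:wait | queues: N=0 E=4 S=1 W=1
Step 2 [NS]: N:empty,E:wait,S:car5-GO,W:wait | queues: N=0 E=4 S=0 W=1
Step 3 [NS]: N:empty,E:wait,S:empty,W:wait | queues: N=0 E=4 S=0 W=1
Step 4 [EW]: N:wait,E:car2-GO,S:wait,W:car3-GO | queues: N=0 E=3 S=0 W=0
Step 5 [EW]: N:wait,E:car4-GO,S:wait,W:empty | queues: N=0 E=2 S=0 W=0
Cars crossed by step 5: 5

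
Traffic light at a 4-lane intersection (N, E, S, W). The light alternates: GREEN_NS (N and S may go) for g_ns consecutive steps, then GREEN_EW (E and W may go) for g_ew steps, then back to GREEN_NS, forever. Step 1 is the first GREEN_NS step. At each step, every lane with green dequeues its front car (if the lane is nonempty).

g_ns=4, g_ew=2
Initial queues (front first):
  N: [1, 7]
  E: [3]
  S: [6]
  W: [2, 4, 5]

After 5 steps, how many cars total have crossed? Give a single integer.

Answer: 5

Derivation:
Step 1 [NS]: N:car1-GO,E:wait,S:car6-GO,W:wait | queues: N=1 E=1 S=0 W=3
Step 2 [NS]: N:car7-GO,E:wait,S:empty,W:wait | queues: N=0 E=1 S=0 W=3
Step 3 [NS]: N:empty,E:wait,S:empty,W:wait | queues: N=0 E=1 S=0 W=3
Step 4 [NS]: N:empty,E:wait,S:empty,W:wait | queues: N=0 E=1 S=0 W=3
Step 5 [EW]: N:wait,E:car3-GO,S:wait,W:car2-GO | queues: N=0 E=0 S=0 W=2
Cars crossed by step 5: 5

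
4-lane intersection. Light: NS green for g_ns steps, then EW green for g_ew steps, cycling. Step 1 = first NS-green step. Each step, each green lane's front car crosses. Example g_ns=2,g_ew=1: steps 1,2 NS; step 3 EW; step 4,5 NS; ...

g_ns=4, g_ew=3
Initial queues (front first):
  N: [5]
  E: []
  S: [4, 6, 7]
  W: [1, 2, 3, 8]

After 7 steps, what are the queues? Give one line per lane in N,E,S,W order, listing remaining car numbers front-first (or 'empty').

Step 1 [NS]: N:car5-GO,E:wait,S:car4-GO,W:wait | queues: N=0 E=0 S=2 W=4
Step 2 [NS]: N:empty,E:wait,S:car6-GO,W:wait | queues: N=0 E=0 S=1 W=4
Step 3 [NS]: N:empty,E:wait,S:car7-GO,W:wait | queues: N=0 E=0 S=0 W=4
Step 4 [NS]: N:empty,E:wait,S:empty,W:wait | queues: N=0 E=0 S=0 W=4
Step 5 [EW]: N:wait,E:empty,S:wait,W:car1-GO | queues: N=0 E=0 S=0 W=3
Step 6 [EW]: N:wait,E:empty,S:wait,W:car2-GO | queues: N=0 E=0 S=0 W=2
Step 7 [EW]: N:wait,E:empty,S:wait,W:car3-GO | queues: N=0 E=0 S=0 W=1

N: empty
E: empty
S: empty
W: 8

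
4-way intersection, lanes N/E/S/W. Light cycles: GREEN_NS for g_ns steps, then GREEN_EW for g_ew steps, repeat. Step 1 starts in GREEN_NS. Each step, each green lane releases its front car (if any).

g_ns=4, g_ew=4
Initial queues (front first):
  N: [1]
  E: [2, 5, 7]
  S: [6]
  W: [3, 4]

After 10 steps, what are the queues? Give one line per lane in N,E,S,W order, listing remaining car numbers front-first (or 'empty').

Step 1 [NS]: N:car1-GO,E:wait,S:car6-GO,W:wait | queues: N=0 E=3 S=0 W=2
Step 2 [NS]: N:empty,E:wait,S:empty,W:wait | queues: N=0 E=3 S=0 W=2
Step 3 [NS]: N:empty,E:wait,S:empty,W:wait | queues: N=0 E=3 S=0 W=2
Step 4 [NS]: N:empty,E:wait,S:empty,W:wait | queues: N=0 E=3 S=0 W=2
Step 5 [EW]: N:wait,E:car2-GO,S:wait,W:car3-GO | queues: N=0 E=2 S=0 W=1
Step 6 [EW]: N:wait,E:car5-GO,S:wait,W:car4-GO | queues: N=0 E=1 S=0 W=0
Step 7 [EW]: N:wait,E:car7-GO,S:wait,W:empty | queues: N=0 E=0 S=0 W=0

N: empty
E: empty
S: empty
W: empty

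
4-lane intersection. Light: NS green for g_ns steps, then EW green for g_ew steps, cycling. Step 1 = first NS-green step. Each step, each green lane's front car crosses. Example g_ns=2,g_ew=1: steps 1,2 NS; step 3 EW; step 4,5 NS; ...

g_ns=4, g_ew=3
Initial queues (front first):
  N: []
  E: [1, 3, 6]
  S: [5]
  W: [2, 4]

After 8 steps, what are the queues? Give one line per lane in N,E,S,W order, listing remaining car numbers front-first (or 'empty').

Step 1 [NS]: N:empty,E:wait,S:car5-GO,W:wait | queues: N=0 E=3 S=0 W=2
Step 2 [NS]: N:empty,E:wait,S:empty,W:wait | queues: N=0 E=3 S=0 W=2
Step 3 [NS]: N:empty,E:wait,S:empty,W:wait | queues: N=0 E=3 S=0 W=2
Step 4 [NS]: N:empty,E:wait,S:empty,W:wait | queues: N=0 E=3 S=0 W=2
Step 5 [EW]: N:wait,E:car1-GO,S:wait,W:car2-GO | queues: N=0 E=2 S=0 W=1
Step 6 [EW]: N:wait,E:car3-GO,S:wait,W:car4-GO | queues: N=0 E=1 S=0 W=0
Step 7 [EW]: N:wait,E:car6-GO,S:wait,W:empty | queues: N=0 E=0 S=0 W=0

N: empty
E: empty
S: empty
W: empty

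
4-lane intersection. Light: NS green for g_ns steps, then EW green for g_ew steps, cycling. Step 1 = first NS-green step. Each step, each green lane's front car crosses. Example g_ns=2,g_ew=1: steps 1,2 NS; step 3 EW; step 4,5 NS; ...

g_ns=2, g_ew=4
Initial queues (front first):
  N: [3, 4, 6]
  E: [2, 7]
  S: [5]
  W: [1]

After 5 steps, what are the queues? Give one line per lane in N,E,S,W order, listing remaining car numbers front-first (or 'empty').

Step 1 [NS]: N:car3-GO,E:wait,S:car5-GO,W:wait | queues: N=2 E=2 S=0 W=1
Step 2 [NS]: N:car4-GO,E:wait,S:empty,W:wait | queues: N=1 E=2 S=0 W=1
Step 3 [EW]: N:wait,E:car2-GO,S:wait,W:car1-GO | queues: N=1 E=1 S=0 W=0
Step 4 [EW]: N:wait,E:car7-GO,S:wait,W:empty | queues: N=1 E=0 S=0 W=0
Step 5 [EW]: N:wait,E:empty,S:wait,W:empty | queues: N=1 E=0 S=0 W=0

N: 6
E: empty
S: empty
W: empty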